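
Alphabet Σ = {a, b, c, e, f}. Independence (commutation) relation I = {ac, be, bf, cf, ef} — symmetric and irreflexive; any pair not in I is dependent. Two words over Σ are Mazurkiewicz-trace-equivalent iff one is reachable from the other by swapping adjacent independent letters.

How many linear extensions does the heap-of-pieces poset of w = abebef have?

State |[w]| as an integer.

drop 0:a onto floor
drop 1:b onto {0:a}
drop 2:e onto {0:a}
drop 3:b onto {1:b}
drop 4:e onto {2:e}
drop 5:f onto {0:a}
ground layer = {0:a}
drop-orders for the pieces not yet dropped (sum over which currently-grounded one goes next):
  1 to go: {3} 1  {4} 1  {5} 1
  2 to go: {1,3} 1  {2,4} 1  {3,4} 2  {3,5} 2  {4,5} 2
  3 to go: {1,3,4} 3  {1,3,5} 3  {2,3,4} 3  {2,4,5} 3  {3,4,5} 6
  4 to go: {1,2,3,4} 6  {1,3,4,5} 12  {2,3,4,5} 12
  if 0:a drops first: 30 orders

30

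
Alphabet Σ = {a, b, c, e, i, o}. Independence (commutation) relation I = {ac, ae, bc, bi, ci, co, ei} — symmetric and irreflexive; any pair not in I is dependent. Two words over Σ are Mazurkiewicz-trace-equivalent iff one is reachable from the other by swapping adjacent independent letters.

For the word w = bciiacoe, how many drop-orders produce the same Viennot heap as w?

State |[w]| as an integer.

0(b) covers ∅
1(c) covers ∅
2(i) covers ∅
3(i) covers 2:i
4(a) covers 0:b, 3:i
5(c) covers 1:c
6(o) covers 4:a
7(e) covers 5:c, 6:o
floor of heap: 0:b, 1:c, 2:i
completions by unplaced set U, small U first (add the entries for U minus each lowest piece of U):
  |U|=1: {7}:1
  |U|=2: {5,7}:1  {6,7}:1
  |U|=3: {1,5,7}:1  {4,6,7}:1  {5,6,7}:2
  |U|=4: {0,4,6,7}:1  {1,5,6,7}:3  {3,4,6,7}:1  {4,5,6,7}:3
  |U|=5: {0,3,4,6,7}:2  {0,4,5,6,7}:4  {1,4,5,6,7}:6  {2,3,4,6,7}:1  {3,4,5,6,7}:4
  |U|=6: {0,1,4,5,6,7}:10  {0,2,3,4,6,7}:3  {0,3,4,5,6,7}:10  {1,3,4,5,6,7}:10  {2,3,4,5,6,7}:5
  start at 0(b): 15
  start at 1(c): 18
  start at 2(i): 30
sum over floor = 63

63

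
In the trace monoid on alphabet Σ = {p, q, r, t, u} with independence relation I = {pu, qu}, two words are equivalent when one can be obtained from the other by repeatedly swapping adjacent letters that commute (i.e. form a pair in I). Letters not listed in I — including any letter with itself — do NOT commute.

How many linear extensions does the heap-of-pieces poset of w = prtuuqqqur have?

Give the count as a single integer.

20

piece 0:p — minimal
piece 1:r rests on {0:p}
piece 2:t rests on {1:r}
piece 3:u rests on {2:t}
piece 4:u rests on {3:u}
piece 5:q rests on {2:t}
piece 6:q rests on {5:q}
piece 7:q rests on {6:q}
piece 8:u rests on {4:u}
piece 9:r rests on {7:q, 8:u}
minimal pieces: {0:p}
ways to finish when only these pieces remain (= sum over removing one remaining piece with nothing left below it):
  1 left: {9}→1
  2 left: {7,9}→1  {8,9}→1
  3 left: {4,8,9}→1  {6,7,9}→1  {7,8,9}→2
  4 left: {3,4,8,9}→1  {4,7,8,9}→3  {5,6,7,9}→1  {6,7,8,9}→3
  5 left: {3,4,7,8,9}→4  {4,6,7,8,9}→6  {5,6,7,8,9}→4
  6 left: {3,4,6,7,8,9}→10  {4,5,6,7,8,9}→10
  7 left: {3,4,5,6,7,8,9}→20
  8 left: {2,3,4,5,6,7,8,9}→20
  placing 0:p first → 20 extensions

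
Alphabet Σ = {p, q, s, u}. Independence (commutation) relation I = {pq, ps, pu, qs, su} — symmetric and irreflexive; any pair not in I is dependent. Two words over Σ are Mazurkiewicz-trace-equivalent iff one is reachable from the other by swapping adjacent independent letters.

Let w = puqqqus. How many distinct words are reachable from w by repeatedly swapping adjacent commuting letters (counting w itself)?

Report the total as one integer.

#0=p has no predecessor
#1=u has no predecessor
#2=q depends on [1:u]
#3=q depends on [2:q]
#4=q depends on [3:q]
#5=u depends on [4:q]
#6=s has no predecessor
sources: [0:p, 1:u, 6:s]
N(rest) = Σ N(rest − s) over sources s of rest; N(one piece) = 1:
  size 1 → [0]=1  [5]=1  [6]=1
  size 2 → [0,5]=2  [0,6]=2  [4,5]=1  [5,6]=2
  size 3 → [0,4,5]=3  [0,5,6]=6  [3,4,5]=1  [4,5,6]=3
  size 4 → [0,3,4,5]=4  [0,4,5,6]=12  [2,3,4,5]=1  [3,4,5,6]=4
  size 5 → [0,2,3,4,5]=5  [0,3,4,5,6]=20  [1,2,3,4,5]=1  [2,3,4,5,6]=5
  first=0(p) contributes 6
  first=1(u) contributes 30
  first=6(s) contributes 6
|[w]| = 42

42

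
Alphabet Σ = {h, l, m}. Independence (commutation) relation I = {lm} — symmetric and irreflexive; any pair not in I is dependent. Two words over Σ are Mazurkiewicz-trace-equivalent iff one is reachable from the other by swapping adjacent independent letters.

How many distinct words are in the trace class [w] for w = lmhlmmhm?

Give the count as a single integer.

6

#0=l has no predecessor
#1=m has no predecessor
#2=h depends on [0:l, 1:m]
#3=l depends on [2:h]
#4=m depends on [2:h]
#5=m depends on [4:m]
#6=h depends on [3:l, 5:m]
#7=m depends on [6:h]
sources: [0:l, 1:m]
N(rest) = Σ N(rest − s) over sources s of rest; N(one piece) = 1:
  size 1 → [7]=1
  size 2 → [6,7]=1
  size 3 → [3,6,7]=1  [5,6,7]=1
  size 4 → [3,5,6,7]=2  [4,5,6,7]=1
  size 5 → [3,4,5,6,7]=3
  size 6 → [2,3,4,5,6,7]=3
  first=0(l) contributes 3
  first=1(m) contributes 3
|[w]| = 6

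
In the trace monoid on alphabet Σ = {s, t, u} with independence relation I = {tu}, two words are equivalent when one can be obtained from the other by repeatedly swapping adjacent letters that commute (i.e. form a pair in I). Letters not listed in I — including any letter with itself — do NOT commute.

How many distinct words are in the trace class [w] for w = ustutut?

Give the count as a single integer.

10

0(u) covers ∅
1(s) covers 0:u
2(t) covers 1:s
3(u) covers 1:s
4(t) covers 2:t
5(u) covers 3:u
6(t) covers 4:t
floor of heap: 0:u
completions by unplaced set U, small U first (add the entries for U minus each lowest piece of U):
  |U|=1: {5}:1  {6}:1
  |U|=2: {3,5}:1  {4,6}:1  {5,6}:2
  |U|=3: {2,4,6}:1  {3,5,6}:3  {4,5,6}:3
  |U|=4: {2,4,5,6}:4  {3,4,5,6}:6
  |U|=5: {2,3,4,5,6}:10
  start at 0(u): 10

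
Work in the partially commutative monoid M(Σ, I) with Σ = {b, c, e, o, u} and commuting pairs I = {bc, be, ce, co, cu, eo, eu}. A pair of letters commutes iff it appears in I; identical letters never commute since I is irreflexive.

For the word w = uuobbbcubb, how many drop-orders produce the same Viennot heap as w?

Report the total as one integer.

piece 0:u — minimal
piece 1:u rests on {0:u}
piece 2:o rests on {1:u}
piece 3:b rests on {2:o}
piece 4:b rests on {3:b}
piece 5:b rests on {4:b}
piece 6:c — minimal
piece 7:u rests on {5:b}
piece 8:b rests on {7:u}
piece 9:b rests on {8:b}
minimal pieces: {0:u, 6:c}
ways to finish when only these pieces remain (= sum over removing one remaining piece with nothing left below it):
  1 left: {6}→1  {9}→1
  2 left: {6,9}→2  {8,9}→1
  3 left: {6,8,9}→3  {7,8,9}→1
  4 left: {5,7,8,9}→1  {6,7,8,9}→4
  5 left: {4,5,7,8,9}→1  {5,6,7,8,9}→5
  6 left: {3,4,5,7,8,9}→1  {4,5,6,7,8,9}→6
  7 left: {2,3,4,5,7,8,9}→1  {3,4,5,6,7,8,9}→7
  8 left: {1,2,3,4,5,7,8,9}→1  {2,3,4,5,6,7,8,9}→8
  placing 0:u first → 9 extensions
  placing 6:c first → 1 extensions
total linear extensions = 10

10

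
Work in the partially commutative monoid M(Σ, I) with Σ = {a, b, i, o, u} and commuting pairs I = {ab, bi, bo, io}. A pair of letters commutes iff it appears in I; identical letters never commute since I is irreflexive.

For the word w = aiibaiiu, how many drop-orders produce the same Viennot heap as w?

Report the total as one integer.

0(a) covers ∅
1(i) covers 0:a
2(i) covers 1:i
3(b) covers ∅
4(a) covers 2:i
5(i) covers 4:a
6(i) covers 5:i
7(u) covers 3:b, 6:i
floor of heap: 0:a, 3:b
completions by unplaced set U, small U first (add the entries for U minus each lowest piece of U):
  |U|=1: {7}:1
  |U|=2: {3,7}:1  {6,7}:1
  |U|=3: {3,6,7}:2  {5,6,7}:1
  |U|=4: {3,5,6,7}:3  {4,5,6,7}:1
  |U|=5: {2,4,5,6,7}:1  {3,4,5,6,7}:4
  |U|=6: {1,2,4,5,6,7}:1  {2,3,4,5,6,7}:5
  start at 0(a): 6
  start at 3(b): 1
sum over floor = 7

7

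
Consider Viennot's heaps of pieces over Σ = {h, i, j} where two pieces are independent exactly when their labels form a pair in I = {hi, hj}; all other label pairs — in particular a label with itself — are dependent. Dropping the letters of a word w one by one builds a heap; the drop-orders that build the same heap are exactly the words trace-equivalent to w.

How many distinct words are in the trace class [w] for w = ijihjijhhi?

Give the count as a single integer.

120

0(i) covers ∅
1(j) covers 0:i
2(i) covers 1:j
3(h) covers ∅
4(j) covers 2:i
5(i) covers 4:j
6(j) covers 5:i
7(h) covers 3:h
8(h) covers 7:h
9(i) covers 6:j
floor of heap: 0:i, 3:h
completions by unplaced set U, small U first (add the entries for U minus each lowest piece of U):
  |U|=1: {8}:1  {9}:1
  |U|=2: {6,9}:1  {7,8}:1  {8,9}:2
  |U|=3: {3,7,8}:1  {5,6,9}:1  {6,8,9}:3  {7,8,9}:3
  |U|=4: {3,7,8,9}:4  {4,5,6,9}:1  {5,6,8,9}:4  {6,7,8,9}:6
  |U|=5: {2,4,5,6,9}:1  {3,6,7,8,9}:10  {4,5,6,8,9}:5  {5,6,7,8,9}:10
  |U|=6: {1,2,4,5,6,9}:1  {2,4,5,6,8,9}:6  {3,5,6,7,8,9}:20  {4,5,6,7,8,9}:15
  |U|=7: {0,1,2,4,5,6,9}:1  {1,2,4,5,6,8,9}:7  {2,4,5,6,7,8,9}:21  {3,4,5,6,7,8,9}:35
  |U|=8: {0,1,2,4,5,6,8,9}:8  {1,2,4,5,6,7,8,9}:28  {2,3,4,5,6,7,8,9}:56
  start at 0(i): 84
  start at 3(h): 36
sum over floor = 120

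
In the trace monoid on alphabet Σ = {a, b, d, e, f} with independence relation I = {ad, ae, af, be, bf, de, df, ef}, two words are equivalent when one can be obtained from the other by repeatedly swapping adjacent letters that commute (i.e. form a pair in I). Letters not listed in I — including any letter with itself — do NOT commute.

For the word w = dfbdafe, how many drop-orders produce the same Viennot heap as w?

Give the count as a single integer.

210

#0=d has no predecessor
#1=f has no predecessor
#2=b depends on [0:d]
#3=d depends on [2:b]
#4=a depends on [2:b]
#5=f depends on [1:f]
#6=e has no predecessor
sources: [0:d, 1:f, 6:e]
N(rest) = Σ N(rest − s) over sources s of rest; N(one piece) = 1:
  size 1 → [3]=1  [4]=1  [5]=1  [6]=1
  size 2 → [1,5]=1  [3,4]=2  [3,5]=2  [3,6]=2  [4,5]=2  [4,6]=2  [5,6]=2
  size 3 → [1,3,5]=3  [1,4,5]=3  [1,5,6]=3  [2,3,4]=2  [3,4,5]=6  [3,4,6]=6  [3,5,6]=6  [4,5,6]=6
  size 4 → [0,2,3,4]=2  [1,3,4,5]=12  [1,3,5,6]=12  [1,4,5,6]=12  [2,3,4,5]=8  [2,3,4,6]=8  [3,4,5,6]=24
  size 5 → [0,2,3,4,5]=10  [0,2,3,4,6]=10  [1,2,3,4,5]=20  [1,3,4,5,6]=60  [2,3,4,5,6]=40
  first=0(d) contributes 120
  first=1(f) contributes 60
  first=6(e) contributes 30
|[w]| = 210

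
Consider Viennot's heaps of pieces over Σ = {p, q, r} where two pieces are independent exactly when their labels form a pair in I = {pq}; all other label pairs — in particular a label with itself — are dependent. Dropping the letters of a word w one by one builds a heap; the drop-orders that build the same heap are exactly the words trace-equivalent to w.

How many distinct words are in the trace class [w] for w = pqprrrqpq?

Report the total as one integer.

9

#0=p has no predecessor
#1=q has no predecessor
#2=p depends on [0:p]
#3=r depends on [1:q, 2:p]
#4=r depends on [3:r]
#5=r depends on [4:r]
#6=q depends on [5:r]
#7=p depends on [5:r]
#8=q depends on [6:q]
sources: [0:p, 1:q]
N(rest) = Σ N(rest − s) over sources s of rest; N(one piece) = 1:
  size 1 → [7]=1  [8]=1
  size 2 → [6,8]=1  [7,8]=2
  size 3 → [6,7,8]=3
  size 4 → [5,6,7,8]=3
  size 5 → [4,5,6,7,8]=3
  size 6 → [3,4,5,6,7,8]=3
  size 7 → [1,3,4,5,6,7,8]=3  [2,3,4,5,6,7,8]=3
  first=0(p) contributes 6
  first=1(q) contributes 3
|[w]| = 9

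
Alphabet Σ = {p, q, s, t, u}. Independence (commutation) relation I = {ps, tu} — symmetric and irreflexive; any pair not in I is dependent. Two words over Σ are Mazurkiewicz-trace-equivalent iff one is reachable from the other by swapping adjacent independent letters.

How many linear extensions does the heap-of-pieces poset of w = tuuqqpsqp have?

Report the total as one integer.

0(t) covers ∅
1(u) covers ∅
2(u) covers 1:u
3(q) covers 0:t, 2:u
4(q) covers 3:q
5(p) covers 4:q
6(s) covers 4:q
7(q) covers 5:p, 6:s
8(p) covers 7:q
floor of heap: 0:t, 1:u
completions by unplaced set U, small U first (add the entries for U minus each lowest piece of U):
  |U|=1: {8}:1
  |U|=2: {7,8}:1
  |U|=3: {5,7,8}:1  {6,7,8}:1
  |U|=4: {5,6,7,8}:2
  |U|=5: {4,5,6,7,8}:2
  |U|=6: {3,4,5,6,7,8}:2
  |U|=7: {0,3,4,5,6,7,8}:2  {2,3,4,5,6,7,8}:2
  start at 0(t): 2
  start at 1(u): 4
sum over floor = 6

6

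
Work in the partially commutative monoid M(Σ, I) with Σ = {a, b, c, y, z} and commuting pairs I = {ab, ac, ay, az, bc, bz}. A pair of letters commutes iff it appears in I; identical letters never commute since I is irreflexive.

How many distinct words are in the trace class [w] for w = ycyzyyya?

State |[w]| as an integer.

8

piece 0:y — minimal
piece 1:c rests on {0:y}
piece 2:y rests on {1:c}
piece 3:z rests on {2:y}
piece 4:y rests on {3:z}
piece 5:y rests on {4:y}
piece 6:y rests on {5:y}
piece 7:a — minimal
minimal pieces: {0:y, 7:a}
ways to finish when only these pieces remain (= sum over removing one remaining piece with nothing left below it):
  1 left: {6}→1  {7}→1
  2 left: {5,6}→1  {6,7}→2
  3 left: {4,5,6}→1  {5,6,7}→3
  4 left: {3,4,5,6}→1  {4,5,6,7}→4
  5 left: {2,3,4,5,6}→1  {3,4,5,6,7}→5
  6 left: {1,2,3,4,5,6}→1  {2,3,4,5,6,7}→6
  placing 0:y first → 7 extensions
  placing 7:a first → 1 extensions
total linear extensions = 8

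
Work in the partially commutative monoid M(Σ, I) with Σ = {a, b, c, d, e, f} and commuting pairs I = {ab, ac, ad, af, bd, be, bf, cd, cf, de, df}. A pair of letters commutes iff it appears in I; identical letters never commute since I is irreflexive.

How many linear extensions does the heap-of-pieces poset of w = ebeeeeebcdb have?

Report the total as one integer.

piece 0:e — minimal
piece 1:b — minimal
piece 2:e rests on {0:e}
piece 3:e rests on {2:e}
piece 4:e rests on {3:e}
piece 5:e rests on {4:e}
piece 6:e rests on {5:e}
piece 7:b rests on {1:b}
piece 8:c rests on {6:e, 7:b}
piece 9:d — minimal
piece 10:b rests on {8:c}
minimal pieces: {0:e, 1:b, 9:d}
ways to finish when only these pieces remain (= sum over removing one remaining piece with nothing left below it):
  1 left: {9}→1  {10}→1
  2 left: {8,10}→1  {9,10}→2
  3 left: {6,8,10}→1  {7,8,10}→1  {8,9,10}→3
  4 left: {1,7,8,10}→1  {5,6,8,10}→1  {6,7,8,10}→2  {6,8,9,10}→4  {7,8,9,10}→4
  5 left: {1,6,7,8,10}→3  {1,7,8,9,10}→5  {4,5,6,8,10}→1  {5,6,7,8,10}→3  {5,6,8,9,10}→5  {6,7,8,9,10}→10
  6 left: {1,5,6,7,8,10}→6  {1,6,7,8,9,10}→18  {3,4,5,6,8,10}→1  {4,5,6,7,8,10}→4  {4,5,6,8,9,10}→6  {5,6,7,8,9,10}→18
  7 left: {1,4,5,6,7,8,10}→10  {1,5,6,7,8,9,10}→42  {2,3,4,5,6,8,10}→1  {3,4,5,6,7,8,10}→5  {3,4,5,6,8,9,10}→7  {4,5,6,7,8,9,10}→28
  8 left: {0,2,3,4,5,6,8,10}→1  {1,3,4,5,6,7,8,10}→15  {1,4,5,6,7,8,9,10}→80  {2,3,4,5,6,7,8,10}→6  {2,3,4,5,6,8,9,10}→8  {3,4,5,6,7,8,9,10}→40
  9 left: {0,2,3,4,5,6,7,8,10}→7  {0,2,3,4,5,6,8,9,10}→9  {1,2,3,4,5,6,7,8,10}→21  {1,3,4,5,6,7,8,9,10}→135  {2,3,4,5,6,7,8,9,10}→54
  placing 0:e first → 210 extensions
  placing 1:b first → 70 extensions
  placing 9:d first → 28 extensions
total linear extensions = 308

308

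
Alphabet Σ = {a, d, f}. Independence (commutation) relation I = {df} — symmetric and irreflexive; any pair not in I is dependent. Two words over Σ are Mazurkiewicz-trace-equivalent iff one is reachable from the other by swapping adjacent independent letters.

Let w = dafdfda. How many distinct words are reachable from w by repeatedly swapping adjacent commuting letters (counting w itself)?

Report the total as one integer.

0(d) covers ∅
1(a) covers 0:d
2(f) covers 1:a
3(d) covers 1:a
4(f) covers 2:f
5(d) covers 3:d
6(a) covers 4:f, 5:d
floor of heap: 0:d
completions by unplaced set U, small U first (add the entries for U minus each lowest piece of U):
  |U|=1: {6}:1
  |U|=2: {4,6}:1  {5,6}:1
  |U|=3: {2,4,6}:1  {3,5,6}:1  {4,5,6}:2
  |U|=4: {2,4,5,6}:3  {3,4,5,6}:3
  |U|=5: {2,3,4,5,6}:6
  start at 0(d): 6

6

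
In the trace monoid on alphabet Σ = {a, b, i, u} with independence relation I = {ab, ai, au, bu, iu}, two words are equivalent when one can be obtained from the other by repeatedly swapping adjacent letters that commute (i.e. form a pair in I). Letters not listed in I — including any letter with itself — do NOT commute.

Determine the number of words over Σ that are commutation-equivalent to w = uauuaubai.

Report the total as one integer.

#0=u has no predecessor
#1=a has no predecessor
#2=u depends on [0:u]
#3=u depends on [2:u]
#4=a depends on [1:a]
#5=u depends on [3:u]
#6=b has no predecessor
#7=a depends on [4:a]
#8=i depends on [6:b]
sources: [0:u, 1:a, 6:b]
N(rest) = Σ N(rest − s) over sources s of rest; N(one piece) = 1:
  size 1 → [5]=1  [7]=1  [8]=1
  size 2 → [3,5]=1  [4,7]=1  [5,7]=2  [5,8]=2  [6,8]=1  [7,8]=2
  size 3 → [1,4,7]=1  [2,3,5]=1  [3,5,7]=3  [3,5,8]=3  [4,5,7]=3  [4,7,8]=3  [5,6,8]=3  [5,7,8]=6  [6,7,8]=3
  size 4 → [0,2,3,5]=1  [1,4,5,7]=4  [1,4,7,8]=4  [2,3,5,7]=4  [2,3,5,8]=4  [3,4,5,7]=6  [3,5,6,8]=6  [3,5,7,8]=12  [4,5,7,8]=12  [4,6,7,8]=6  [5,6,7,8]=12
  size 5 → [0,2,3,5,7]=5  [0,2,3,5,8]=5  [1,3,4,5,7]=10  [1,4,5,7,8]=20  [1,4,6,7,8]=10  [2,3,4,5,7]=10  [2,3,5,6,8]=10  [2,3,5,7,8]=20  [3,4,5,7,8]=30  [3,5,6,7,8]=30  [4,5,6,7,8]=30
  size 6 → [0,2,3,4,5,7]=15  [0,2,3,5,6,8]=15  [0,2,3,5,7,8]=30  [1,2,3,4,5,7]=20  [1,3,4,5,7,8]=60  [1,4,5,6,7,8]=60  [2,3,4,5,7,8]=60  [2,3,5,6,7,8]=60  [3,4,5,6,7,8]=90
  size 7 → [0,1,2,3,4,5,7]=35  [0,2,3,4,5,7,8]=105  [0,2,3,5,6,7,8]=105  [1,2,3,4,5,7,8]=140  [1,3,4,5,6,7,8]=210  [2,3,4,5,6,7,8]=210
  first=0(u) contributes 560
  first=1(a) contributes 420
  first=6(b) contributes 280
|[w]| = 1260

1260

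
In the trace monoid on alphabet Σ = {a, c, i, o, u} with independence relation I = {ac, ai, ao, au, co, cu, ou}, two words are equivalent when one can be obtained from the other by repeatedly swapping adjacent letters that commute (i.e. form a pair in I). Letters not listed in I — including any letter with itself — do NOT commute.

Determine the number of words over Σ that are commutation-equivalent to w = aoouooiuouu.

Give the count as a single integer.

#0=a has no predecessor
#1=o has no predecessor
#2=o depends on [1:o]
#3=u has no predecessor
#4=o depends on [2:o]
#5=o depends on [4:o]
#6=i depends on [3:u, 5:o]
#7=u depends on [6:i]
#8=o depends on [6:i]
#9=u depends on [7:u]
#10=u depends on [9:u]
sources: [0:a, 1:o, 3:u]
N(rest) = Σ N(rest − s) over sources s of rest; N(one piece) = 1:
  size 1 → [0]=1  [8]=1  [10]=1
  size 2 → [0,8]=2  [0,10]=2  [8,10]=2  [9,10]=1
  size 3 → [0,8,10]=6  [0,9,10]=3  [7,9,10]=1  [8,9,10]=3
  size 4 → [0,7,9,10]=4  [0,8,9,10]=12  [7,8,9,10]=4
  size 5 → [0,7,8,9,10]=20  [6,7,8,9,10]=4
  size 6 → [0,6,7,8,9,10]=24  [3,6,7,8,9,10]=4  [5,6,7,8,9,10]=4
  size 7 → [0,3,6,7,8,9,10]=28  [0,5,6,7,8,9,10]=28  [3,5,6,7,8,9,10]=8  [4,5,6,7,8,9,10]=4
  size 8 → [0,3,5,6,7,8,9,10]=64  [0,4,5,6,7,8,9,10]=32  [2,4,5,6,7,8,9,10]=4  [3,4,5,6,7,8,9,10]=12
  size 9 → [0,2,4,5,6,7,8,9,10]=36  [0,3,4,5,6,7,8,9,10]=108  [1,2,4,5,6,7,8,9,10]=4  [2,3,4,5,6,7,8,9,10]=16
  first=0(a) contributes 20
  first=1(o) contributes 160
  first=3(u) contributes 40
|[w]| = 220

220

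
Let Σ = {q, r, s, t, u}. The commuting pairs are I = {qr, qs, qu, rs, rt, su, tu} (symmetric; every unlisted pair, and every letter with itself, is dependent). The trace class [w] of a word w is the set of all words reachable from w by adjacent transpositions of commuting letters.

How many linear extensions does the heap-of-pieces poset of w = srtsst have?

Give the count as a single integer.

6

#0=s has no predecessor
#1=r has no predecessor
#2=t depends on [0:s]
#3=s depends on [2:t]
#4=s depends on [3:s]
#5=t depends on [4:s]
sources: [0:s, 1:r]
N(rest) = Σ N(rest − s) over sources s of rest; N(one piece) = 1:
  size 1 → [1]=1  [5]=1
  size 2 → [1,5]=2  [4,5]=1
  size 3 → [1,4,5]=3  [3,4,5]=1
  size 4 → [1,3,4,5]=4  [2,3,4,5]=1
  first=0(s) contributes 5
  first=1(r) contributes 1
|[w]| = 6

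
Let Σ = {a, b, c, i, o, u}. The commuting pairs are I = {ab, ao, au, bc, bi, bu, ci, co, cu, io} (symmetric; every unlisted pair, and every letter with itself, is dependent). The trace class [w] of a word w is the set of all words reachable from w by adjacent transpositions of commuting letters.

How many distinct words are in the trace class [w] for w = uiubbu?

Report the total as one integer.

piece 0:u — minimal
piece 1:i rests on {0:u}
piece 2:u rests on {1:i}
piece 3:b — minimal
piece 4:b rests on {3:b}
piece 5:u rests on {2:u}
minimal pieces: {0:u, 3:b}
ways to finish when only these pieces remain (= sum over removing one remaining piece with nothing left below it):
  1 left: {4}→1  {5}→1
  2 left: {2,5}→1  {3,4}→1  {4,5}→2
  3 left: {1,2,5}→1  {2,4,5}→3  {3,4,5}→3
  4 left: {0,1,2,5}→1  {1,2,4,5}→4  {2,3,4,5}→6
  placing 0:u first → 10 extensions
  placing 3:b first → 5 extensions
total linear extensions = 15

15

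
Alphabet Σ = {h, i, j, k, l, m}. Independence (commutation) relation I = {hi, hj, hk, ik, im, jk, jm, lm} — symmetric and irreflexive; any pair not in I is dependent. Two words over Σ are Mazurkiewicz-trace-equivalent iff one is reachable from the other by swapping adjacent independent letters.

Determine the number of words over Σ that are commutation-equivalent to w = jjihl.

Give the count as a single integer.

drop 0:j onto floor
drop 1:j onto {0:j}
drop 2:i onto {1:j}
drop 3:h onto floor
drop 4:l onto {2:i, 3:h}
ground layer = {0:j, 3:h}
drop-orders for the pieces not yet dropped (sum over which currently-grounded one goes next):
  1 to go: {4} 1
  2 to go: {2,4} 1  {3,4} 1
  3 to go: {1,2,4} 1  {2,3,4} 2
  if 0:j drops first: 3 orders
  if 3:h drops first: 1 orders
heap linearizations: 4

4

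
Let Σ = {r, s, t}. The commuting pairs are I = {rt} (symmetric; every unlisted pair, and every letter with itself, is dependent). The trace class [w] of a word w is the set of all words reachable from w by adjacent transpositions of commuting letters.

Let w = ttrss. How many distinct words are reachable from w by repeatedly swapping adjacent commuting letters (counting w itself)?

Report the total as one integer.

3

0(t) covers ∅
1(t) covers 0:t
2(r) covers ∅
3(s) covers 1:t, 2:r
4(s) covers 3:s
floor of heap: 0:t, 2:r
completions by unplaced set U, small U first (add the entries for U minus each lowest piece of U):
  |U|=1: {4}:1
  |U|=2: {3,4}:1
  |U|=3: {1,3,4}:1  {2,3,4}:1
  start at 0(t): 2
  start at 2(r): 1
sum over floor = 3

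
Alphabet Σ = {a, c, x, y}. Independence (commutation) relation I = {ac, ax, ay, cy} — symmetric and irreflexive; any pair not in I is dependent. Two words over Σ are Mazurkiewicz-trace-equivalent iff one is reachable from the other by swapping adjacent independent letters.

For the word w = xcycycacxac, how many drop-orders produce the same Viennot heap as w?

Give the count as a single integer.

#0=x has no predecessor
#1=c depends on [0:x]
#2=y depends on [0:x]
#3=c depends on [1:c]
#4=y depends on [2:y]
#5=c depends on [3:c]
#6=a has no predecessor
#7=c depends on [5:c]
#8=x depends on [4:y, 7:c]
#9=a depends on [6:a]
#10=c depends on [8:x]
sources: [0:x, 6:a]
N(rest) = Σ N(rest − s) over sources s of rest; N(one piece) = 1:
  size 1 → [9]=1  [10]=1
  size 2 → [6,9]=1  [8,10]=1  [9,10]=2
  size 3 → [4,8,10]=1  [6,9,10]=3  [7,8,10]=1  [8,9,10]=3
  size 4 → [2,4,8,10]=1  [4,7,8,10]=2  [4,8,9,10]=4  [5,7,8,10]=1  [6,8,9,10]=6  [7,8,9,10]=4
  size 5 → [2,4,7,8,10]=3  [2,4,8,9,10]=5  [3,5,7,8,10]=1  [4,5,7,8,10]=3  [4,6,8,9,10]=10  [4,7,8,9,10]=10  [5,7,8,9,10]=5  [6,7,8,9,10]=10
  size 6 → [1,3,5,7,8,10]=1  [2,4,5,7,8,10]=6  [2,4,6,8,9,10]=15  [2,4,7,8,9,10]=18  [3,4,5,7,8,10]=4  [3,5,7,8,9,10]=6  [4,5,7,8,9,10]=18  [4,6,7,8,9,10]=30  [5,6,7,8,9,10]=15
  size 7 → [1,3,4,5,7,8,10]=5  [1,3,5,7,8,9,10]=7  [2,3,4,5,7,8,10]=10  [2,4,5,7,8,9,10]=42  [2,4,6,7,8,9,10]=63  [3,4,5,7,8,9,10]=28  [3,5,6,7,8,9,10]=21  [4,5,6,7,8,9,10]=63
  size 8 → [1,2,3,4,5,7,8,10]=15  [1,3,4,5,7,8,9,10]=40  [1,3,5,6,7,8,9,10]=28  [2,3,4,5,7,8,9,10]=80  [2,4,5,6,7,8,9,10]=168  [3,4,5,6,7,8,9,10]=112
  size 9 → [0,1,2,3,4,5,7,8,10]=15  [1,2,3,4,5,7,8,9,10]=135  [1,3,4,5,6,7,8,9,10]=180  [2,3,4,5,6,7,8,9,10]=360
  first=0(x) contributes 675
  first=6(a) contributes 150
|[w]| = 825

825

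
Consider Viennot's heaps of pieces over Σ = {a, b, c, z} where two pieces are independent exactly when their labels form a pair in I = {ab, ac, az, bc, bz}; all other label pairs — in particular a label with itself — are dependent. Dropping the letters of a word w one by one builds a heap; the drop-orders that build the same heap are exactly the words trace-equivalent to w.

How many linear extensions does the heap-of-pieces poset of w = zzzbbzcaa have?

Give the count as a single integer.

piece 0:z — minimal
piece 1:z rests on {0:z}
piece 2:z rests on {1:z}
piece 3:b — minimal
piece 4:b rests on {3:b}
piece 5:z rests on {2:z}
piece 6:c rests on {5:z}
piece 7:a — minimal
piece 8:a rests on {7:a}
minimal pieces: {0:z, 3:b, 7:a}
ways to finish when only these pieces remain (= sum over removing one remaining piece with nothing left below it):
  1 left: {4}→1  {6}→1  {8}→1
  2 left: {3,4}→1  {4,6}→2  {4,8}→2  {5,6}→1  {6,8}→2  {7,8}→1
  3 left: {2,5,6}→1  {3,4,6}→3  {3,4,8}→3  {4,5,6}→3  {4,6,8}→6  {4,7,8}→3  {5,6,8}→3  {6,7,8}→3
  4 left: {1,2,5,6}→1  {2,4,5,6}→4  {2,5,6,8}→4  {3,4,5,6}→6  {3,4,6,8}→12  {3,4,7,8}→6  {4,5,6,8}→12  {4,6,7,8}→12  {5,6,7,8}→6
  5 left: {0,1,2,5,6}→1  {1,2,4,5,6}→5  {1,2,5,6,8}→5  {2,3,4,5,6}→10  {2,4,5,6,8}→20  {2,5,6,7,8}→10  {3,4,5,6,8}→30  {3,4,6,7,8}→30  {4,5,6,7,8}→30
  6 left: {0,1,2,4,5,6}→6  {0,1,2,5,6,8}→6  {1,2,3,4,5,6}→15  {1,2,4,5,6,8}→30  {1,2,5,6,7,8}→15  {2,3,4,5,6,8}→60  {2,4,5,6,7,8}→60  {3,4,5,6,7,8}→90
  7 left: {0,1,2,3,4,5,6}→21  {0,1,2,4,5,6,8}→42  {0,1,2,5,6,7,8}→21  {1,2,3,4,5,6,8}→105  {1,2,4,5,6,7,8}→105  {2,3,4,5,6,7,8}→210
  placing 0:z first → 420 extensions
  placing 3:b first → 168 extensions
  placing 7:a first → 168 extensions
total linear extensions = 756

756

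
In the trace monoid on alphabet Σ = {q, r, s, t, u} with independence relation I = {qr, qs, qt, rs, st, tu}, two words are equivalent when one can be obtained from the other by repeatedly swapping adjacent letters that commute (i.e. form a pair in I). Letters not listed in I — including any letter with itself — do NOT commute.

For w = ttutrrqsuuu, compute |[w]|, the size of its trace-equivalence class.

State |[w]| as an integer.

104

piece 0:t — minimal
piece 1:t rests on {0:t}
piece 2:u — minimal
piece 3:t rests on {1:t}
piece 4:r rests on {2:u, 3:t}
piece 5:r rests on {4:r}
piece 6:q rests on {2:u}
piece 7:s rests on {2:u}
piece 8:u rests on {5:r, 6:q, 7:s}
piece 9:u rests on {8:u}
piece 10:u rests on {9:u}
minimal pieces: {0:t, 2:u}
ways to finish when only these pieces remain (= sum over removing one remaining piece with nothing left below it):
  1 left: {10}→1
  2 left: {9,10}→1
  3 left: {8,9,10}→1
  4 left: {5,8,9,10}→1  {6,8,9,10}→1  {7,8,9,10}→1
  5 left: {4,5,8,9,10}→1  {5,6,8,9,10}→2  {5,7,8,9,10}→2  {6,7,8,9,10}→2
  6 left: {3,4,5,8,9,10}→1  {4,5,6,8,9,10}→3  {4,5,7,8,9,10}→3  {5,6,7,8,9,10}→6
  7 left: {1,3,4,5,8,9,10}→1  {3,4,5,6,8,9,10}→4  {3,4,5,7,8,9,10}→4  {4,5,6,7,8,9,10}→12
  8 left: {0,1,3,4,5,8,9,10}→1  {1,3,4,5,6,8,9,10}→5  {1,3,4,5,7,8,9,10}→5  {2,4,5,6,7,8,9,10}→12  {3,4,5,6,7,8,9,10}→20
  9 left: {0,1,3,4,5,6,8,9,10}→6  {0,1,3,4,5,7,8,9,10}→6  {1,3,4,5,6,7,8,9,10}→30  {2,3,4,5,6,7,8,9,10}→32
  placing 0:t first → 62 extensions
  placing 2:u first → 42 extensions
total linear extensions = 104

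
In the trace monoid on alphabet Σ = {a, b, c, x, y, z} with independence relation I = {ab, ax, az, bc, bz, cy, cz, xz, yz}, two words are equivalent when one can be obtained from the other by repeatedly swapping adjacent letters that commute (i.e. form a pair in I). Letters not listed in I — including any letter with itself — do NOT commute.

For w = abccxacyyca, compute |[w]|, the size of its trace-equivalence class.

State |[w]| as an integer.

0(a) covers ∅
1(b) covers ∅
2(c) covers 0:a
3(c) covers 2:c
4(x) covers 1:b, 3:c
5(a) covers 3:c
6(c) covers 4:x, 5:a
7(y) covers 4:x, 5:a
8(y) covers 7:y
9(c) covers 6:c
10(a) covers 8:y, 9:c
floor of heap: 0:a, 1:b
completions by unplaced set U, small U first (add the entries for U minus each lowest piece of U):
  |U|=1: {10}:1
  |U|=2: {8,10}:1  {9,10}:1
  |U|=3: {6,9,10}:1  {7,8,10}:1  {8,9,10}:2
  |U|=4: {6,8,9,10}:3  {7,8,9,10}:3
  |U|=5: {6,7,8,9,10}:6
  |U|=6: {4,6,7,8,9,10}:6  {5,6,7,8,9,10}:6
  |U|=7: {1,4,6,7,8,9,10}:6  {4,5,6,7,8,9,10}:12
  |U|=8: {1,4,5,6,7,8,9,10}:18  {3,4,5,6,7,8,9,10}:12
  |U|=9: {1,3,4,5,6,7,8,9,10}:30  {2,3,4,5,6,7,8,9,10}:12
  start at 0(a): 42
  start at 1(b): 12
sum over floor = 54

54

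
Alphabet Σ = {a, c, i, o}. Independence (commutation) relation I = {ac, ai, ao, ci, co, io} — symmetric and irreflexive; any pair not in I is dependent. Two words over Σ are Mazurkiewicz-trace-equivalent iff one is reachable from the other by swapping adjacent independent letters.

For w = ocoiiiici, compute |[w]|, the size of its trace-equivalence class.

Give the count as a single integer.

piece 0:o — minimal
piece 1:c — minimal
piece 2:o rests on {0:o}
piece 3:i — minimal
piece 4:i rests on {3:i}
piece 5:i rests on {4:i}
piece 6:i rests on {5:i}
piece 7:c rests on {1:c}
piece 8:i rests on {6:i}
minimal pieces: {0:o, 1:c, 3:i}
ways to finish when only these pieces remain (= sum over removing one remaining piece with nothing left below it):
  1 left: {2}→1  {7}→1  {8}→1
  2 left: {0,2}→1  {1,7}→1  {2,7}→2  {2,8}→2  {6,8}→1  {7,8}→2
  3 left: {0,2,7}→3  {0,2,8}→3  {1,2,7}→3  {1,7,8}→3  {2,6,8}→3  {2,7,8}→6  {5,6,8}→1  {6,7,8}→3
  4 left: {0,1,2,7}→6  {0,2,6,8}→6  {0,2,7,8}→12  {1,2,7,8}→12  {1,6,7,8}→6  {2,5,6,8}→4  {2,6,7,8}→12  {4,5,6,8}→1  {5,6,7,8}→4
  5 left: {0,1,2,7,8}→30  {0,2,5,6,8}→10  {0,2,6,7,8}→30  {1,2,6,7,8}→30  {1,5,6,7,8}→10  {2,4,5,6,8}→5  {2,5,6,7,8}→20  {3,4,5,6,8}→1  {4,5,6,7,8}→5
  6 left: {0,1,2,6,7,8}→90  {0,2,4,5,6,8}→15  {0,2,5,6,7,8}→60  {1,2,5,6,7,8}→60  {1,4,5,6,7,8}→15  {2,3,4,5,6,8}→6  {2,4,5,6,7,8}→30  {3,4,5,6,7,8}→6
  7 left: {0,1,2,5,6,7,8}→210  {0,2,3,4,5,6,8}→21  {0,2,4,5,6,7,8}→105  {1,2,4,5,6,7,8}→105  {1,3,4,5,6,7,8}→21  {2,3,4,5,6,7,8}→42
  placing 0:o first → 168 extensions
  placing 1:c first → 168 extensions
  placing 3:i first → 420 extensions
total linear extensions = 756

756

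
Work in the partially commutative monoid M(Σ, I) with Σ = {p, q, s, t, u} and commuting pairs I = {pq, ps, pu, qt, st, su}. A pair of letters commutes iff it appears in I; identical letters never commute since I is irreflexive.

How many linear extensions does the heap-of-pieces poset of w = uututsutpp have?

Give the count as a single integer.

drop 0:u onto floor
drop 1:u onto {0:u}
drop 2:t onto {1:u}
drop 3:u onto {2:t}
drop 4:t onto {3:u}
drop 5:s onto floor
drop 6:u onto {4:t}
drop 7:t onto {6:u}
drop 8:p onto {7:t}
drop 9:p onto {8:p}
ground layer = {0:u, 5:s}
drop-orders for the pieces not yet dropped (sum over which currently-grounded one goes next):
  1 to go: {5} 1  {9} 1
  2 to go: {5,9} 2  {8,9} 1
  3 to go: {5,8,9} 3  {7,8,9} 1
  4 to go: {5,7,8,9} 4  {6,7,8,9} 1
  5 to go: {4,6,7,8,9} 1  {5,6,7,8,9} 5
  6 to go: {3,4,6,7,8,9} 1  {4,5,6,7,8,9} 6
  7 to go: {2,3,4,6,7,8,9} 1  {3,4,5,6,7,8,9} 7
  8 to go: {1,2,3,4,6,7,8,9} 1  {2,3,4,5,6,7,8,9} 8
  if 0:u drops first: 9 orders
  if 5:s drops first: 1 orders
heap linearizations: 10

10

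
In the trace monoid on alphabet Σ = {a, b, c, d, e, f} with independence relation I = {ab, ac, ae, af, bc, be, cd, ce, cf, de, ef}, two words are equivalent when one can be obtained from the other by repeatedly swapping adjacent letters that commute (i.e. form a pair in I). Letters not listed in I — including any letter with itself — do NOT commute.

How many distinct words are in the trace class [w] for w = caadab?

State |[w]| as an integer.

piece 0:c — minimal
piece 1:a — minimal
piece 2:a rests on {1:a}
piece 3:d rests on {2:a}
piece 4:a rests on {3:d}
piece 5:b rests on {3:d}
minimal pieces: {0:c, 1:a}
ways to finish when only these pieces remain (= sum over removing one remaining piece with nothing left below it):
  1 left: {0}→1  {4}→1  {5}→1
  2 left: {0,4}→2  {0,5}→2  {4,5}→2
  3 left: {0,4,5}→6  {3,4,5}→2
  4 left: {0,3,4,5}→8  {2,3,4,5}→2
  placing 0:c first → 2 extensions
  placing 1:a first → 10 extensions
total linear extensions = 12

12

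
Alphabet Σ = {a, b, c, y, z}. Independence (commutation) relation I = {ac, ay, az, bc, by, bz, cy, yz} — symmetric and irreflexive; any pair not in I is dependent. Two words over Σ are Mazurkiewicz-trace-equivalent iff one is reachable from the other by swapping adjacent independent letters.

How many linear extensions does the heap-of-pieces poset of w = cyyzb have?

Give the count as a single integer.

30

piece 0:c — minimal
piece 1:y — minimal
piece 2:y rests on {1:y}
piece 3:z rests on {0:c}
piece 4:b — minimal
minimal pieces: {0:c, 1:y, 4:b}
ways to finish when only these pieces remain (= sum over removing one remaining piece with nothing left below it):
  1 left: {2}→1  {3}→1  {4}→1
  2 left: {0,3}→1  {1,2}→1  {2,3}→2  {2,4}→2  {3,4}→2
  3 left: {0,2,3}→3  {0,3,4}→3  {1,2,3}→3  {1,2,4}→3  {2,3,4}→6
  placing 0:c first → 12 extensions
  placing 1:y first → 12 extensions
  placing 4:b first → 6 extensions
total linear extensions = 30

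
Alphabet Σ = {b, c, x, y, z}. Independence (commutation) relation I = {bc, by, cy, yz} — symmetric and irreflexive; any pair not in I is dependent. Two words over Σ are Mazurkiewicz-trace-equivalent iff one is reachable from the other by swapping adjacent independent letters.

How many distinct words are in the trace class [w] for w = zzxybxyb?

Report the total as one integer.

4

0(z) covers ∅
1(z) covers 0:z
2(x) covers 1:z
3(y) covers 2:x
4(b) covers 2:x
5(x) covers 3:y, 4:b
6(y) covers 5:x
7(b) covers 5:x
floor of heap: 0:z
completions by unplaced set U, small U first (add the entries for U minus each lowest piece of U):
  |U|=1: {6}:1  {7}:1
  |U|=2: {6,7}:2
  |U|=3: {5,6,7}:2
  |U|=4: {3,5,6,7}:2  {4,5,6,7}:2
  |U|=5: {3,4,5,6,7}:4
  |U|=6: {2,3,4,5,6,7}:4
  start at 0(z): 4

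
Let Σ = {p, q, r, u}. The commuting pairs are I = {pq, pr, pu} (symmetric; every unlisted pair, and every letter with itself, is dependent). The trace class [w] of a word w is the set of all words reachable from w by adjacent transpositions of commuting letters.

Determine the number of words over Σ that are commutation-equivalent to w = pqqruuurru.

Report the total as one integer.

piece 0:p — minimal
piece 1:q — minimal
piece 2:q rests on {1:q}
piece 3:r rests on {2:q}
piece 4:u rests on {3:r}
piece 5:u rests on {4:u}
piece 6:u rests on {5:u}
piece 7:r rests on {6:u}
piece 8:r rests on {7:r}
piece 9:u rests on {8:r}
minimal pieces: {0:p, 1:q}
ways to finish when only these pieces remain (= sum over removing one remaining piece with nothing left below it):
  1 left: {0}→1  {9}→1
  2 left: {0,9}→2  {8,9}→1
  3 left: {0,8,9}→3  {7,8,9}→1
  4 left: {0,7,8,9}→4  {6,7,8,9}→1
  5 left: {0,6,7,8,9}→5  {5,6,7,8,9}→1
  6 left: {0,5,6,7,8,9}→6  {4,5,6,7,8,9}→1
  7 left: {0,4,5,6,7,8,9}→7  {3,4,5,6,7,8,9}→1
  8 left: {0,3,4,5,6,7,8,9}→8  {2,3,4,5,6,7,8,9}→1
  placing 0:p first → 1 extensions
  placing 1:q first → 9 extensions
total linear extensions = 10

10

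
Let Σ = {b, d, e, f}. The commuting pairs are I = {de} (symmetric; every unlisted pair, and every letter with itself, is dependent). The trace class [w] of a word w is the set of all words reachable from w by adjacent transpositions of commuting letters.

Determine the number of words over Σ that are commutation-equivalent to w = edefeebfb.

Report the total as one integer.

3

0(e) covers ∅
1(d) covers ∅
2(e) covers 0:e
3(f) covers 1:d, 2:e
4(e) covers 3:f
5(e) covers 4:e
6(b) covers 5:e
7(f) covers 6:b
8(b) covers 7:f
floor of heap: 0:e, 1:d
completions by unplaced set U, small U first (add the entries for U minus each lowest piece of U):
  |U|=1: {8}:1
  |U|=2: {7,8}:1
  |U|=3: {6,7,8}:1
  |U|=4: {5,6,7,8}:1
  |U|=5: {4,5,6,7,8}:1
  |U|=6: {3,4,5,6,7,8}:1
  |U|=7: {1,3,4,5,6,7,8}:1  {2,3,4,5,6,7,8}:1
  start at 0(e): 2
  start at 1(d): 1
sum over floor = 3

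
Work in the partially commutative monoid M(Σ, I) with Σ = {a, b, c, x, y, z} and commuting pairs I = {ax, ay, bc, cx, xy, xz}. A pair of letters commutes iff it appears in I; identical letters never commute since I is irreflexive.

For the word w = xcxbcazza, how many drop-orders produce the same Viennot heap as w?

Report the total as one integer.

10

drop 0:x onto floor
drop 1:c onto floor
drop 2:x onto {0:x}
drop 3:b onto {2:x}
drop 4:c onto {1:c}
drop 5:a onto {3:b, 4:c}
drop 6:z onto {5:a}
drop 7:z onto {6:z}
drop 8:a onto {7:z}
ground layer = {0:x, 1:c}
drop-orders for the pieces not yet dropped (sum over which currently-grounded one goes next):
  1 to go: {8} 1
  2 to go: {7,8} 1
  3 to go: {6,7,8} 1
  4 to go: {5,6,7,8} 1
  5 to go: {3,5,6,7,8} 1  {4,5,6,7,8} 1
  6 to go: {1,4,5,6,7,8} 1  {2,3,5,6,7,8} 1  {3,4,5,6,7,8} 2
  7 to go: {0,2,3,5,6,7,8} 1  {1,3,4,5,6,7,8} 3  {2,3,4,5,6,7,8} 3
  if 0:x drops first: 6 orders
  if 1:c drops first: 4 orders
heap linearizations: 10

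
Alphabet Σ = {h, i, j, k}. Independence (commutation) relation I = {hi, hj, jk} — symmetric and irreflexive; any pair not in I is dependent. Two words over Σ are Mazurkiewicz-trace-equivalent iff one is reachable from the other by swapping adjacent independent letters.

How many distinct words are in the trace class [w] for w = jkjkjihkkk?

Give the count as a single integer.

drop 0:j onto floor
drop 1:k onto floor
drop 2:j onto {0:j}
drop 3:k onto {1:k}
drop 4:j onto {2:j}
drop 5:i onto {3:k, 4:j}
drop 6:h onto {3:k}
drop 7:k onto {5:i, 6:h}
drop 8:k onto {7:k}
drop 9:k onto {8:k}
ground layer = {0:j, 1:k}
drop-orders for the pieces not yet dropped (sum over which currently-grounded one goes next):
  1 to go: {9} 1
  2 to go: {8,9} 1
  3 to go: {7,8,9} 1
  4 to go: {5,7,8,9} 1  {6,7,8,9} 1
  5 to go: {4,5,7,8,9} 1  {5,6,7,8,9} 2
  6 to go: {2,4,5,7,8,9} 1  {3,5,6,7,8,9} 2  {4,5,6,7,8,9} 3
  7 to go: {0,2,4,5,7,8,9} 1  {1,3,5,6,7,8,9} 2  {2,4,5,6,7,8,9} 4  {3,4,5,6,7,8,9} 5
  8 to go: {0,2,4,5,6,7,8,9} 5  {1,3,4,5,6,7,8,9} 7  {2,3,4,5,6,7,8,9} 9
  if 0:j drops first: 16 orders
  if 1:k drops first: 14 orders
heap linearizations: 30

30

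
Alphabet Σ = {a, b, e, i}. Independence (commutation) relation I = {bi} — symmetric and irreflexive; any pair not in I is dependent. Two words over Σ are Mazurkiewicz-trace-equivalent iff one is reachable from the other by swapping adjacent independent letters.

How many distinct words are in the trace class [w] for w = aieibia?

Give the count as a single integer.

3

drop 0:a onto floor
drop 1:i onto {0:a}
drop 2:e onto {1:i}
drop 3:i onto {2:e}
drop 4:b onto {2:e}
drop 5:i onto {3:i}
drop 6:a onto {4:b, 5:i}
ground layer = {0:a}
drop-orders for the pieces not yet dropped (sum over which currently-grounded one goes next):
  1 to go: {6} 1
  2 to go: {4,6} 1  {5,6} 1
  3 to go: {3,5,6} 1  {4,5,6} 2
  4 to go: {3,4,5,6} 3
  5 to go: {2,3,4,5,6} 3
  if 0:a drops first: 3 orders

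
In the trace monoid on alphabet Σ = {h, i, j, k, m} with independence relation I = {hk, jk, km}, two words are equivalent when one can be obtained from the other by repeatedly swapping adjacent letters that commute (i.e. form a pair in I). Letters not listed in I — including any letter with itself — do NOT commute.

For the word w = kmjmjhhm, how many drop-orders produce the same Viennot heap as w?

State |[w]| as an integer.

0(k) covers ∅
1(m) covers ∅
2(j) covers 1:m
3(m) covers 2:j
4(j) covers 3:m
5(h) covers 4:j
6(h) covers 5:h
7(m) covers 6:h
floor of heap: 0:k, 1:m
completions by unplaced set U, small U first (add the entries for U minus each lowest piece of U):
  |U|=1: {0}:1  {7}:1
  |U|=2: {0,7}:2  {6,7}:1
  |U|=3: {0,6,7}:3  {5,6,7}:1
  |U|=4: {0,5,6,7}:4  {4,5,6,7}:1
  |U|=5: {0,4,5,6,7}:5  {3,4,5,6,7}:1
  |U|=6: {0,3,4,5,6,7}:6  {2,3,4,5,6,7}:1
  start at 0(k): 1
  start at 1(m): 7
sum over floor = 8

8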